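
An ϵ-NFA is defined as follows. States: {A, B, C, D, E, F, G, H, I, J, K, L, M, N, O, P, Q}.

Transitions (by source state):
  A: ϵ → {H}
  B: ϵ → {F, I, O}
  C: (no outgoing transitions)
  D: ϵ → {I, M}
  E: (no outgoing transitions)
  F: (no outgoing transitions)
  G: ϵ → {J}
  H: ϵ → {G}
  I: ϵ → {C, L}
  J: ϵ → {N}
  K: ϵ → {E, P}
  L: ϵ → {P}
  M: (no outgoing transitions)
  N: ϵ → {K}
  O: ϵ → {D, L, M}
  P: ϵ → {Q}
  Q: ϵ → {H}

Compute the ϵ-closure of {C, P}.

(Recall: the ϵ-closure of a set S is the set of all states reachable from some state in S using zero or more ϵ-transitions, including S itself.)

Start with {C, P}.
From P via ϵ: add Q.
From Q via ϵ: add H.
From H via ϵ: add G.
From G via ϵ: add J.
From J via ϵ: add N.
From N via ϵ: add K.
From K via ϵ: add E.
No new states can be added; the closed set is {C, E, G, H, J, K, N, P, Q}.

{C, E, G, H, J, K, N, P, Q}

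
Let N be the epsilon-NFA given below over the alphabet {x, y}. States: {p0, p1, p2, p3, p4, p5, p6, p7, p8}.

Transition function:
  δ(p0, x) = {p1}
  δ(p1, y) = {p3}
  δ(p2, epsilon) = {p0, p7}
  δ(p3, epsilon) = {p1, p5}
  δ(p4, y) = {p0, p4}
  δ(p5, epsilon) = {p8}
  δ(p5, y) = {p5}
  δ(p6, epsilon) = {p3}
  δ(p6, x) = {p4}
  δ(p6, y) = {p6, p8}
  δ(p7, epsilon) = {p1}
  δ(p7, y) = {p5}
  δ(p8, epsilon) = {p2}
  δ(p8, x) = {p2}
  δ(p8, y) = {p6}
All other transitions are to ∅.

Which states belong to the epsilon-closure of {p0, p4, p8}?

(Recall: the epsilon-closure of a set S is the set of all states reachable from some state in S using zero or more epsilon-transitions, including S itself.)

{p0, p1, p2, p4, p7, p8}

Start with {p0, p4, p8}.
From p8 via epsilon: add p2.
From p2 via epsilon: add p7.
From p7 via epsilon: add p1.
No new states can be added; the closed set is {p0, p1, p2, p4, p7, p8}.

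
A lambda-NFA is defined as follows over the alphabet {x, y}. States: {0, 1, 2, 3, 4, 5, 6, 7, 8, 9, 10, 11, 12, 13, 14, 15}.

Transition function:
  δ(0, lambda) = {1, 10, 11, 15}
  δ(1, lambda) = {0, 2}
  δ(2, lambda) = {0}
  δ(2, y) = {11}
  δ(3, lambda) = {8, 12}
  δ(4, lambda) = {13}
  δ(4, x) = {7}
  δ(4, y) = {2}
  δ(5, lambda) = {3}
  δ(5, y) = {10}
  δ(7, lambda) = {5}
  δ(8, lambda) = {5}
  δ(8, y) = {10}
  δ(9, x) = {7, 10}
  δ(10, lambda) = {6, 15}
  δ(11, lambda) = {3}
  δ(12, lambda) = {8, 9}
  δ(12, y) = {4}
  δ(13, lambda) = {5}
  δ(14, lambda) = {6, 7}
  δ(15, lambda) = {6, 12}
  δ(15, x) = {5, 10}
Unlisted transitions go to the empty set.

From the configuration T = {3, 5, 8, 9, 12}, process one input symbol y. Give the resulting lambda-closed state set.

5 on y → {10}.
8 on y → {10}.
12 on y → {4}.
No y-transition from 3, 9.
Union after reading y: {4, 10}.
Now take the lambda-closure:
From 4 via lambda: add 13.
From 10 via lambda: add 6, 15.
From 13 via lambda: add 5.
From 15 via lambda: add 12.
From 5 via lambda: add 3.
From 12 via lambda: add 8, 9.
No new states can be added; the closed set is {3, 4, 5, 6, 8, 9, 10, 12, 13, 15}.

{3, 4, 5, 6, 8, 9, 10, 12, 13, 15}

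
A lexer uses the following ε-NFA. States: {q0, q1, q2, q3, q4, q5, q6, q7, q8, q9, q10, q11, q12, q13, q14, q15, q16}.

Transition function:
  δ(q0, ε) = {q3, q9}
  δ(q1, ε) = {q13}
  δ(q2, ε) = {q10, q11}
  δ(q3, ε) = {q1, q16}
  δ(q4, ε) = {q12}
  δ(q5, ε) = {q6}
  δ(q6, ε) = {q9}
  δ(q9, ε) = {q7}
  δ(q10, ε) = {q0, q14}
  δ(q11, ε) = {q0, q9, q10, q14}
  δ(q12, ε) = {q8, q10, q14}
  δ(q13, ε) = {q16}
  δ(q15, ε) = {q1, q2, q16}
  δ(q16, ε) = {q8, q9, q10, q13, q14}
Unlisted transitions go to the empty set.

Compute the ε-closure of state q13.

Start with {q13}.
From q13 via ε: add q16.
From q16 via ε: add q8, q9, q10, q14.
From q9 via ε: add q7.
From q10 via ε: add q0.
From q0 via ε: add q3.
From q3 via ε: add q1.
No new states can be added; the closed set is {q0, q1, q3, q7, q8, q9, q10, q13, q14, q16}.

{q0, q1, q3, q7, q8, q9, q10, q13, q14, q16}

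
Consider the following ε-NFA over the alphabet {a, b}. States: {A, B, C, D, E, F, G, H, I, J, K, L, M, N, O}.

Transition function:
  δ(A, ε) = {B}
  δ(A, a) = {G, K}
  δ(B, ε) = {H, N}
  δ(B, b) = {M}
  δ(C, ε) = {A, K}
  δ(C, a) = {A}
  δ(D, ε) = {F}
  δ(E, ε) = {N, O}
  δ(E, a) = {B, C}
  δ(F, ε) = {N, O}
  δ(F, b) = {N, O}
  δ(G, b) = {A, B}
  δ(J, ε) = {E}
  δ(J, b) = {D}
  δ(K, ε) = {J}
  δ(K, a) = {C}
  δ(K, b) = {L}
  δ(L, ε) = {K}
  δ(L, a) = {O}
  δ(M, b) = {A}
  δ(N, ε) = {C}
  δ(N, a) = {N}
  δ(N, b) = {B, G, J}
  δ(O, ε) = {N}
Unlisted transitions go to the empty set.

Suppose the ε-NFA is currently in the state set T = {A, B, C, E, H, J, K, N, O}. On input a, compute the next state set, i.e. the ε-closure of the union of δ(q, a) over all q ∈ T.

{A, B, C, E, G, H, J, K, N, O}

A on a → {G, K}.
C on a → {A}.
E on a → {B, C}.
K on a → {C}.
N on a → {N}.
No a-transition from B, H, J, O.
Union after reading a: {A, B, C, G, K, N}.
Now take the ε-closure:
From B via ε: add H.
From K via ε: add J.
From J via ε: add E.
From E via ε: add O.
No new states can be added; the closed set is {A, B, C, E, G, H, J, K, N, O}.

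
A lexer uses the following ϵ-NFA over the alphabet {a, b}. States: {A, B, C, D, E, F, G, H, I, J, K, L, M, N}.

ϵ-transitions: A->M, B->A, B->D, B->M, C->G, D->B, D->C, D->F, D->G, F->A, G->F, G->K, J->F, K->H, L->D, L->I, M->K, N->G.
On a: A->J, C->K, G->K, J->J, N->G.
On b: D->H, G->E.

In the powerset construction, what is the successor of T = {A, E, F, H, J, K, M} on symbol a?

A on a → {J}.
J on a → {J}.
No a-transition from E, F, H, K, M.
Union after reading a: {J}.
Now take the ϵ-closure:
From J via ϵ: add F.
From F via ϵ: add A.
From A via ϵ: add M.
From M via ϵ: add K.
From K via ϵ: add H.
No new states can be added; the closed set is {A, F, H, J, K, M}.

{A, F, H, J, K, M}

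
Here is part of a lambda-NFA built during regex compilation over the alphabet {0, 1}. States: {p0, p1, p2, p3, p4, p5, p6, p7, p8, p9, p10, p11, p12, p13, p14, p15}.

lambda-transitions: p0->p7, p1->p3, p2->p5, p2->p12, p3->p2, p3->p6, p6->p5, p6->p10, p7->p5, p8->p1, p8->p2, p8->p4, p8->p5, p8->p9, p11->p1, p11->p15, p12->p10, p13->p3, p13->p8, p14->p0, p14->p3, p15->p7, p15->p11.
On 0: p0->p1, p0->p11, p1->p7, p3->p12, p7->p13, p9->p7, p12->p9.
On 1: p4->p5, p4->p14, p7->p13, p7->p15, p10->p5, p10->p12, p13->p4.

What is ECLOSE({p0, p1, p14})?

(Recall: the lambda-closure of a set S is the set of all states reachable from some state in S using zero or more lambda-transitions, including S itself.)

{p0, p1, p2, p3, p5, p6, p7, p10, p12, p14}

Start with {p0, p1, p14}.
From p0 via lambda: add p7.
From p1 via lambda: add p3.
From p3 via lambda: add p2, p6.
From p7 via lambda: add p5.
From p2 via lambda: add p12.
From p6 via lambda: add p10.
No new states can be added; the closed set is {p0, p1, p2, p3, p5, p6, p7, p10, p12, p14}.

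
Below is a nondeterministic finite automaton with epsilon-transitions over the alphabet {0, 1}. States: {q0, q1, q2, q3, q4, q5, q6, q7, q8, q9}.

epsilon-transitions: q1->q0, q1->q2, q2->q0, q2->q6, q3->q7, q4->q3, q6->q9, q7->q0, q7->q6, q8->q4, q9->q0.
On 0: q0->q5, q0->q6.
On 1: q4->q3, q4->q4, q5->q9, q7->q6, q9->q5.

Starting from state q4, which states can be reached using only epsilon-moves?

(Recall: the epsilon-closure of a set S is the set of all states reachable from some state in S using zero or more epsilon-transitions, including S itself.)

Start with {q4}.
From q4 via epsilon: add q3.
From q3 via epsilon: add q7.
From q7 via epsilon: add q0, q6.
From q6 via epsilon: add q9.
No new states can be added; the closed set is {q0, q3, q4, q6, q7, q9}.

{q0, q3, q4, q6, q7, q9}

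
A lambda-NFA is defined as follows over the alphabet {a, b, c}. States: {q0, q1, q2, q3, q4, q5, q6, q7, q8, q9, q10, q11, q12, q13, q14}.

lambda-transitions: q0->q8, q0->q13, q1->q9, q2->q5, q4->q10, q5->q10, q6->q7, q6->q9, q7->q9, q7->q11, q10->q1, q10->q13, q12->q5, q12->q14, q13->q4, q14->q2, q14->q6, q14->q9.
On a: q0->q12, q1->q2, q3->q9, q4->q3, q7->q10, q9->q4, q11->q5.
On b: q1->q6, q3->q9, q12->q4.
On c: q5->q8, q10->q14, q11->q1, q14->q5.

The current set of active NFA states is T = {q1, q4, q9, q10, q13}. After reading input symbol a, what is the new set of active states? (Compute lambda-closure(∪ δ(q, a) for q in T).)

q1 on a → {q2}.
q4 on a → {q3}.
q9 on a → {q4}.
No a-transition from q10, q13.
Union after reading a: {q2, q3, q4}.
Now take the lambda-closure:
From q2 via lambda: add q5.
From q4 via lambda: add q10.
From q10 via lambda: add q1, q13.
From q1 via lambda: add q9.
No new states can be added; the closed set is {q1, q2, q3, q4, q5, q9, q10, q13}.

{q1, q2, q3, q4, q5, q9, q10, q13}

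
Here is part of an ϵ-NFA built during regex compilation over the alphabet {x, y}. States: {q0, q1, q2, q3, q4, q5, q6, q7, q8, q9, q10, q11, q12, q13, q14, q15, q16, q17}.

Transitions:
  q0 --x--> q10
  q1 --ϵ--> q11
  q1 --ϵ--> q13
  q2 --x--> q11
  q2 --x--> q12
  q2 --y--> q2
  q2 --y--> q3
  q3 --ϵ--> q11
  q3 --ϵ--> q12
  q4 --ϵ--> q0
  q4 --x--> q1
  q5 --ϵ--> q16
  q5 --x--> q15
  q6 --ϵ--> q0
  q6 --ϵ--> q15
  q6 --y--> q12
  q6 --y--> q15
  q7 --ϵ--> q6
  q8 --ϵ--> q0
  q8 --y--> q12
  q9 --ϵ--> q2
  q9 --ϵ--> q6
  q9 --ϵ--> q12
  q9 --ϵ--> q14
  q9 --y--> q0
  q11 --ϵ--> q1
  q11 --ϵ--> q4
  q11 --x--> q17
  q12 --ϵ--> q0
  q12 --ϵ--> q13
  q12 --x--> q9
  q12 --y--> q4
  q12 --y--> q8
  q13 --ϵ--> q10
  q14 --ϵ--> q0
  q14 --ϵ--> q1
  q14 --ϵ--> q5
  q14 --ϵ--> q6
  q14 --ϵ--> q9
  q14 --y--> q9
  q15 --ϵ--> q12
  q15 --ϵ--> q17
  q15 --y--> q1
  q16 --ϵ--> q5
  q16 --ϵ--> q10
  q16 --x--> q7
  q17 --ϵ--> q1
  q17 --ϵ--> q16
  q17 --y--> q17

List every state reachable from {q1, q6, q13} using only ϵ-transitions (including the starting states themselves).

{q0, q1, q4, q5, q6, q10, q11, q12, q13, q15, q16, q17}

Start with {q1, q6, q13}.
From q1 via ϵ: add q11.
From q6 via ϵ: add q0, q15.
From q13 via ϵ: add q10.
From q11 via ϵ: add q4.
From q15 via ϵ: add q12, q17.
From q17 via ϵ: add q16.
From q16 via ϵ: add q5.
No new states can be added; the closed set is {q0, q1, q4, q5, q6, q10, q11, q12, q13, q15, q16, q17}.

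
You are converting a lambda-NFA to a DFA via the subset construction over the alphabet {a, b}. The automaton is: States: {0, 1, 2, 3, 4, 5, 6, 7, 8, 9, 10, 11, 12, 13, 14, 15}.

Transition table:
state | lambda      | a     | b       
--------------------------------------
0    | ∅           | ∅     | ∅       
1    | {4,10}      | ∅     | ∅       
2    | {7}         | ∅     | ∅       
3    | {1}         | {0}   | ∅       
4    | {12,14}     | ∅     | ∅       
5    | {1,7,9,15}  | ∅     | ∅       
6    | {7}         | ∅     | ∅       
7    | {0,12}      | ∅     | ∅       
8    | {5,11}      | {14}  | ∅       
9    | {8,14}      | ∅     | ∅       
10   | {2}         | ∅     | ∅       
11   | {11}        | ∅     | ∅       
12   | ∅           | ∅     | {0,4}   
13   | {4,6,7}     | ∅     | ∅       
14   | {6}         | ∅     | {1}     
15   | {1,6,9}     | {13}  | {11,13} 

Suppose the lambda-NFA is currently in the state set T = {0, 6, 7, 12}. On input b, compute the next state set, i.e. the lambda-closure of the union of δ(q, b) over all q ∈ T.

{0, 4, 6, 7, 12, 14}

12 on b → {0, 4}.
No b-transition from 0, 6, 7.
Union after reading b: {0, 4}.
Now take the lambda-closure:
From 4 via lambda: add 12, 14.
From 14 via lambda: add 6.
From 6 via lambda: add 7.
No new states can be added; the closed set is {0, 4, 6, 7, 12, 14}.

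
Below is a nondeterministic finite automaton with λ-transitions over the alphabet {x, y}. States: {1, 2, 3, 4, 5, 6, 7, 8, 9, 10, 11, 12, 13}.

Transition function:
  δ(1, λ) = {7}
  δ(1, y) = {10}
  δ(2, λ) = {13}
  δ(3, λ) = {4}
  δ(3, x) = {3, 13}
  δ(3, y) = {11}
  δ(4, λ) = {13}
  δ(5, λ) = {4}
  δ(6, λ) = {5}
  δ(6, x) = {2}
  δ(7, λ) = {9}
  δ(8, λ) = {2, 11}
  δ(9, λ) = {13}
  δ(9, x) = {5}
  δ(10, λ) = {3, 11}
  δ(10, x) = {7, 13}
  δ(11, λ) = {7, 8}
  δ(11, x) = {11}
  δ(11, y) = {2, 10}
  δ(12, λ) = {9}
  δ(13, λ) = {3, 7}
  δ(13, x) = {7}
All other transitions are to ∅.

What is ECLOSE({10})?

{2, 3, 4, 7, 8, 9, 10, 11, 13}

Start with {10}.
From 10 via λ: add 3, 11.
From 3 via λ: add 4.
From 11 via λ: add 7, 8.
From 4 via λ: add 13.
From 7 via λ: add 9.
From 8 via λ: add 2.
No new states can be added; the closed set is {2, 3, 4, 7, 8, 9, 10, 11, 13}.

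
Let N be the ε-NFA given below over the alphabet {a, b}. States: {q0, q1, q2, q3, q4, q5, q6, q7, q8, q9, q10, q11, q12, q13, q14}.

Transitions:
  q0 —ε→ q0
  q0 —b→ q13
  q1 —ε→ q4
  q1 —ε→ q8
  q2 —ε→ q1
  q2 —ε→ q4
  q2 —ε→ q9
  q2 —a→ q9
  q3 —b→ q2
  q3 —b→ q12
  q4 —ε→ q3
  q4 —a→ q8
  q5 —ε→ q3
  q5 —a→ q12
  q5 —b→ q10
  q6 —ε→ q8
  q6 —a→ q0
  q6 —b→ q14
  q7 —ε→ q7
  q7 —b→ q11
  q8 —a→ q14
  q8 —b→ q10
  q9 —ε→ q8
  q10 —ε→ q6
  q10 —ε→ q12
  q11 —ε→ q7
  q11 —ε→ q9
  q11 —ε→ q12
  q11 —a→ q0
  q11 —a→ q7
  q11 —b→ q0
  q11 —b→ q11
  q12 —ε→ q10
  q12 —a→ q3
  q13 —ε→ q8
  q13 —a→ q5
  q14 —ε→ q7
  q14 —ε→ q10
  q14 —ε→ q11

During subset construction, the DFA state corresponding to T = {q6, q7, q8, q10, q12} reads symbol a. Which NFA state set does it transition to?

q6 on a → {q0}.
q8 on a → {q14}.
q12 on a → {q3}.
No a-transition from q7, q10.
Union after reading a: {q0, q3, q14}.
Now take the ε-closure:
From q14 via ε: add q7, q10, q11.
From q10 via ε: add q6, q12.
From q11 via ε: add q9.
From q6 via ε: add q8.
No new states can be added; the closed set is {q0, q3, q6, q7, q8, q9, q10, q11, q12, q14}.

{q0, q3, q6, q7, q8, q9, q10, q11, q12, q14}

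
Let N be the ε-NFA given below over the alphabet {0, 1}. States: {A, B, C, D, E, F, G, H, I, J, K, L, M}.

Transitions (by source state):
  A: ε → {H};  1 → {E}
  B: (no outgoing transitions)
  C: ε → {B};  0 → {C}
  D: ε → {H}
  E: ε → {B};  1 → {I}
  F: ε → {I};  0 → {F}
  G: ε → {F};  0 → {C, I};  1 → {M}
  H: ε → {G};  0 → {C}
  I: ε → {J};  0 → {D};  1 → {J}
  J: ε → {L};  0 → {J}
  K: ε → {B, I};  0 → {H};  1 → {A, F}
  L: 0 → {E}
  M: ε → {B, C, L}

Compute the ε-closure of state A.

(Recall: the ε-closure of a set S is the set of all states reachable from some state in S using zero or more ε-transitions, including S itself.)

{A, F, G, H, I, J, L}

Start with {A}.
From A via ε: add H.
From H via ε: add G.
From G via ε: add F.
From F via ε: add I.
From I via ε: add J.
From J via ε: add L.
No new states can be added; the closed set is {A, F, G, H, I, J, L}.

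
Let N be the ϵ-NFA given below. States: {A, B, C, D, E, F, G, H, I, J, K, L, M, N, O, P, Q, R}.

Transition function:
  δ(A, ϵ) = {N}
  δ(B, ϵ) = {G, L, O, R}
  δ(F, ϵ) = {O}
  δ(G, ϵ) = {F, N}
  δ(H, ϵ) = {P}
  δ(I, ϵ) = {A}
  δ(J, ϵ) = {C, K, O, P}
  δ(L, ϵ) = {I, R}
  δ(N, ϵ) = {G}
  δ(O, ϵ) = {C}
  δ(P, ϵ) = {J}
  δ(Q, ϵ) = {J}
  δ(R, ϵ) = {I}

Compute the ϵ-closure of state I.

Start with {I}.
From I via ϵ: add A.
From A via ϵ: add N.
From N via ϵ: add G.
From G via ϵ: add F.
From F via ϵ: add O.
From O via ϵ: add C.
No new states can be added; the closed set is {A, C, F, G, I, N, O}.

{A, C, F, G, I, N, O}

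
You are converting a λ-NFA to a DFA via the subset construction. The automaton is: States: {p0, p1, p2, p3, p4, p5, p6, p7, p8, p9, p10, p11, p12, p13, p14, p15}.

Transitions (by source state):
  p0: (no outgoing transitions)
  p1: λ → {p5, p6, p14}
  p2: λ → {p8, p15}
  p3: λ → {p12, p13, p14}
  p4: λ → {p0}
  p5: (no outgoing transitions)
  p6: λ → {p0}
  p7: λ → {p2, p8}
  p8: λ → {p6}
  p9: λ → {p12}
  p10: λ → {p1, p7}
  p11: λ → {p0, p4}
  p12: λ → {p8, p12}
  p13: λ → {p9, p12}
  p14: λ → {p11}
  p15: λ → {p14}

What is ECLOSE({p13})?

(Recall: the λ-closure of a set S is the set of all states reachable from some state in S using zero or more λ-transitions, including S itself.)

Start with {p13}.
From p13 via λ: add p9, p12.
From p12 via λ: add p8.
From p8 via λ: add p6.
From p6 via λ: add p0.
No new states can be added; the closed set is {p0, p6, p8, p9, p12, p13}.

{p0, p6, p8, p9, p12, p13}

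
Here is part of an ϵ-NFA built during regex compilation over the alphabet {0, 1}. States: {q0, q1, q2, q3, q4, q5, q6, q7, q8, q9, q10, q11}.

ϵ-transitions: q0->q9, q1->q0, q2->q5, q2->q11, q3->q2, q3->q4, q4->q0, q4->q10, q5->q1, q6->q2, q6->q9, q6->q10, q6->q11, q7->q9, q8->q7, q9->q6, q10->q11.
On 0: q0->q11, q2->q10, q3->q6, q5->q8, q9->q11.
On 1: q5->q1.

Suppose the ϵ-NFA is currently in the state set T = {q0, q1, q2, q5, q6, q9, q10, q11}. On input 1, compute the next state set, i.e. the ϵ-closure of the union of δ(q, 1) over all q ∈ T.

{q0, q1, q2, q5, q6, q9, q10, q11}

q5 on 1 → {q1}.
No 1-transition from q0, q1, q2, q6, q9, q10, q11.
Union after reading 1: {q1}.
Now take the ϵ-closure:
From q1 via ϵ: add q0.
From q0 via ϵ: add q9.
From q9 via ϵ: add q6.
From q6 via ϵ: add q2, q10, q11.
From q2 via ϵ: add q5.
No new states can be added; the closed set is {q0, q1, q2, q5, q6, q9, q10, q11}.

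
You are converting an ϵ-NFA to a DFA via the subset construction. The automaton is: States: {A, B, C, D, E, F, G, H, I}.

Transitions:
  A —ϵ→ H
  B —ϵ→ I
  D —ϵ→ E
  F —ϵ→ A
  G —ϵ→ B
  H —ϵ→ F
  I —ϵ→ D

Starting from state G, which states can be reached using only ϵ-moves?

{B, D, E, G, I}

Start with {G}.
From G via ϵ: add B.
From B via ϵ: add I.
From I via ϵ: add D.
From D via ϵ: add E.
No new states can be added; the closed set is {B, D, E, G, I}.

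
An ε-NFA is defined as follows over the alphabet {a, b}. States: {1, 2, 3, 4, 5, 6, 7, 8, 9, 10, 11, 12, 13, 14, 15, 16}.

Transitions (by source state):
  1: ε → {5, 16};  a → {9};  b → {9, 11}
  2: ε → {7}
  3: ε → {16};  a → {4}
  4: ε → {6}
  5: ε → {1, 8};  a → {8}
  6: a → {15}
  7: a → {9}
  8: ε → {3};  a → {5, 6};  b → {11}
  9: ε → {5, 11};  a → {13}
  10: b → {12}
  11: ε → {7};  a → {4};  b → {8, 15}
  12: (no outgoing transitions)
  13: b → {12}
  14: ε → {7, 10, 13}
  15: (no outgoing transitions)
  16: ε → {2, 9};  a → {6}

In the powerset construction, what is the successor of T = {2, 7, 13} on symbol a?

7 on a → {9}.
No a-transition from 2, 13.
Union after reading a: {9}.
Now take the ε-closure:
From 9 via ε: add 5, 11.
From 5 via ε: add 1, 8.
From 11 via ε: add 7.
From 1 via ε: add 16.
From 8 via ε: add 3.
From 16 via ε: add 2.
No new states can be added; the closed set is {1, 2, 3, 5, 7, 8, 9, 11, 16}.

{1, 2, 3, 5, 7, 8, 9, 11, 16}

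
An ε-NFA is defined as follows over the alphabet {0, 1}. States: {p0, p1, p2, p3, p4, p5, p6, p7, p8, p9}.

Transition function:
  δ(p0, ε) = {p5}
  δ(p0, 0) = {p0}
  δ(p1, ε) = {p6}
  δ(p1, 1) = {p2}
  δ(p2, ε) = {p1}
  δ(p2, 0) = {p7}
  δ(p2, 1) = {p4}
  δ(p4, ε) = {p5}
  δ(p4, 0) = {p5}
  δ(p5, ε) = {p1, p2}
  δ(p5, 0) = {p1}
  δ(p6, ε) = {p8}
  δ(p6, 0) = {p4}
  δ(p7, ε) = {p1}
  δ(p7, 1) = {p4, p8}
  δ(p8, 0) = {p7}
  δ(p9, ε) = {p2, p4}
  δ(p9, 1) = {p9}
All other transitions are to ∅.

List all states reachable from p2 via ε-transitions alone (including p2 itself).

{p1, p2, p6, p8}

Start with {p2}.
From p2 via ε: add p1.
From p1 via ε: add p6.
From p6 via ε: add p8.
No new states can be added; the closed set is {p1, p2, p6, p8}.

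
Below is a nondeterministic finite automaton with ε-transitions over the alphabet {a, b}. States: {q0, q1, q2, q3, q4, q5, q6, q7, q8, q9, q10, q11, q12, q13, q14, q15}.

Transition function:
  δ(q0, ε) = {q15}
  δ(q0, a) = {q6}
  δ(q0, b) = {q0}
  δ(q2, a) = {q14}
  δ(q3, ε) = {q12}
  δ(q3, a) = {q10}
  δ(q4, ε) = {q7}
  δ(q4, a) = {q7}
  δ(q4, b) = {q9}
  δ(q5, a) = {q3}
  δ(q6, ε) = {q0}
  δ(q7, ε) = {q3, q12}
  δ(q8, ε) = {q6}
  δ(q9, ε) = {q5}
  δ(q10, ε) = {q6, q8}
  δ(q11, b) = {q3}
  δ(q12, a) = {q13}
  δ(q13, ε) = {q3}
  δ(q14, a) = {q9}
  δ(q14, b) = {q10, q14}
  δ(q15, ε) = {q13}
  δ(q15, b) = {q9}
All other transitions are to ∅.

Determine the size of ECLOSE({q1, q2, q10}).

Start with {q1, q2, q10}.
From q10 via ε: add q6, q8.
From q6 via ε: add q0.
From q0 via ε: add q15.
From q15 via ε: add q13.
From q13 via ε: add q3.
From q3 via ε: add q12.
ε-closure = {q0, q1, q2, q3, q6, q8, q10, q12, q13, q15}, which has 10 states.

10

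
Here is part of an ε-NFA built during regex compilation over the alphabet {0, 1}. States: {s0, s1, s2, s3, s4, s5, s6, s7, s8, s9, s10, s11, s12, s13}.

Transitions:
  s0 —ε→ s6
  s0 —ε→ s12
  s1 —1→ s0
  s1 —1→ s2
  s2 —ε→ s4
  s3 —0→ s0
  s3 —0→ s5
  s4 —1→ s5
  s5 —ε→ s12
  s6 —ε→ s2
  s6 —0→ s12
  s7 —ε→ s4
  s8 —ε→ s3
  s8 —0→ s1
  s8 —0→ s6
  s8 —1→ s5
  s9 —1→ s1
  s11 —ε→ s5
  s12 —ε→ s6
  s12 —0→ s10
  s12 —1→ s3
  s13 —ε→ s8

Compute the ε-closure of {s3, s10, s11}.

Start with {s3, s10, s11}.
From s11 via ε: add s5.
From s5 via ε: add s12.
From s12 via ε: add s6.
From s6 via ε: add s2.
From s2 via ε: add s4.
No new states can be added; the closed set is {s2, s3, s4, s5, s6, s10, s11, s12}.

{s2, s3, s4, s5, s6, s10, s11, s12}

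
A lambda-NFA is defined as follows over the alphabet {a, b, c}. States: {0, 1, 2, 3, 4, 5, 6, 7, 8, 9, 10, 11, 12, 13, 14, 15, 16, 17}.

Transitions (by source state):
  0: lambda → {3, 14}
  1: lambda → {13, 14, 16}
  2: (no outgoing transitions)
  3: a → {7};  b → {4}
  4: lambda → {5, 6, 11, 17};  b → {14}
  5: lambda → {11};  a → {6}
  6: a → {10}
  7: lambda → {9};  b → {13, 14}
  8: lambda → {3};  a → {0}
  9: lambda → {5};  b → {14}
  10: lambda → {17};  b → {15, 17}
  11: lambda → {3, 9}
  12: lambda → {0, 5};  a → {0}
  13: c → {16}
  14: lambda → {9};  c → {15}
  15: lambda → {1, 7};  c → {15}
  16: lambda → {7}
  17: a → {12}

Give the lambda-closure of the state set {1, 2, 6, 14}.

Start with {1, 2, 6, 14}.
From 1 via lambda: add 13, 16.
From 14 via lambda: add 9.
From 9 via lambda: add 5.
From 16 via lambda: add 7.
From 5 via lambda: add 11.
From 11 via lambda: add 3.
No new states can be added; the closed set is {1, 2, 3, 5, 6, 7, 9, 11, 13, 14, 16}.

{1, 2, 3, 5, 6, 7, 9, 11, 13, 14, 16}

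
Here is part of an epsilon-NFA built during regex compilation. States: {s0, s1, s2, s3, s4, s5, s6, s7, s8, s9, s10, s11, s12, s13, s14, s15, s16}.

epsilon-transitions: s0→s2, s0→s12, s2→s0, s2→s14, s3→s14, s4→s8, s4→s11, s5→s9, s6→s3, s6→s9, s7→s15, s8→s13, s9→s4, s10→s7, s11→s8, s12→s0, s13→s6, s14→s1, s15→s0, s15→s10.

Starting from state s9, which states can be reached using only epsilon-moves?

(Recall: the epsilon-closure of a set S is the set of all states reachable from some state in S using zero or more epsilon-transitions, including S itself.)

Start with {s9}.
From s9 via epsilon: add s4.
From s4 via epsilon: add s8, s11.
From s8 via epsilon: add s13.
From s13 via epsilon: add s6.
From s6 via epsilon: add s3.
From s3 via epsilon: add s14.
From s14 via epsilon: add s1.
No new states can be added; the closed set is {s1, s3, s4, s6, s8, s9, s11, s13, s14}.

{s1, s3, s4, s6, s8, s9, s11, s13, s14}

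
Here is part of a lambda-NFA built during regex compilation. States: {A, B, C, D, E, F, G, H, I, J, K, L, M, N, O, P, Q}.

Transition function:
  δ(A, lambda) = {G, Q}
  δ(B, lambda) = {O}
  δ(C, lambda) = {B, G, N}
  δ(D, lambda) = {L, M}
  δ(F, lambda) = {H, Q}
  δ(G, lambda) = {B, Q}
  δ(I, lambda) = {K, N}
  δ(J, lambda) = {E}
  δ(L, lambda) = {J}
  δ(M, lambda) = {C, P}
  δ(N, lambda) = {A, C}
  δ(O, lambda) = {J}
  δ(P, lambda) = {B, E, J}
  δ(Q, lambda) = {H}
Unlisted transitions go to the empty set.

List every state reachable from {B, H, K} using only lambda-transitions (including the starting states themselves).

{B, E, H, J, K, O}

Start with {B, H, K}.
From B via lambda: add O.
From O via lambda: add J.
From J via lambda: add E.
No new states can be added; the closed set is {B, E, H, J, K, O}.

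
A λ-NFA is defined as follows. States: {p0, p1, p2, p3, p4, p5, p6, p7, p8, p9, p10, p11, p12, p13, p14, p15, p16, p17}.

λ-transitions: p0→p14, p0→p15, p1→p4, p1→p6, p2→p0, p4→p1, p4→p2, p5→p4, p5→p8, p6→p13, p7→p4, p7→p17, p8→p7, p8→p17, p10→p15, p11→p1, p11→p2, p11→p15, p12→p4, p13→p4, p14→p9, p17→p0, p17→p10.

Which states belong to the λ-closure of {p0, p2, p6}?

{p0, p1, p2, p4, p6, p9, p13, p14, p15}

Start with {p0, p2, p6}.
From p0 via λ: add p14, p15.
From p6 via λ: add p13.
From p13 via λ: add p4.
From p14 via λ: add p9.
From p4 via λ: add p1.
No new states can be added; the closed set is {p0, p1, p2, p4, p6, p9, p13, p14, p15}.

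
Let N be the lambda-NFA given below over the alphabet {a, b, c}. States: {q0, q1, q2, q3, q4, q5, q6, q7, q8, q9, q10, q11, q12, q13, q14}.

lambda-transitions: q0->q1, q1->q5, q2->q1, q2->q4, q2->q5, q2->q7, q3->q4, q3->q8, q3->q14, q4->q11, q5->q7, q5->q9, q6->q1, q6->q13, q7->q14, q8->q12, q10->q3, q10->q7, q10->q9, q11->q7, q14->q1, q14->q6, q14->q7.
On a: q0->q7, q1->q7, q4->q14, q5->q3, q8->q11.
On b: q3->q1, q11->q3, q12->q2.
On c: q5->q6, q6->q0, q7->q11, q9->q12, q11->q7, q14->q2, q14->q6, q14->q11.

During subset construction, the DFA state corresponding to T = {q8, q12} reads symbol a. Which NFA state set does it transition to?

q8 on a → {q11}.
No a-transition from q12.
Union after reading a: {q11}.
Now take the lambda-closure:
From q11 via lambda: add q7.
From q7 via lambda: add q14.
From q14 via lambda: add q1, q6.
From q1 via lambda: add q5.
From q6 via lambda: add q13.
From q5 via lambda: add q9.
No new states can be added; the closed set is {q1, q5, q6, q7, q9, q11, q13, q14}.

{q1, q5, q6, q7, q9, q11, q13, q14}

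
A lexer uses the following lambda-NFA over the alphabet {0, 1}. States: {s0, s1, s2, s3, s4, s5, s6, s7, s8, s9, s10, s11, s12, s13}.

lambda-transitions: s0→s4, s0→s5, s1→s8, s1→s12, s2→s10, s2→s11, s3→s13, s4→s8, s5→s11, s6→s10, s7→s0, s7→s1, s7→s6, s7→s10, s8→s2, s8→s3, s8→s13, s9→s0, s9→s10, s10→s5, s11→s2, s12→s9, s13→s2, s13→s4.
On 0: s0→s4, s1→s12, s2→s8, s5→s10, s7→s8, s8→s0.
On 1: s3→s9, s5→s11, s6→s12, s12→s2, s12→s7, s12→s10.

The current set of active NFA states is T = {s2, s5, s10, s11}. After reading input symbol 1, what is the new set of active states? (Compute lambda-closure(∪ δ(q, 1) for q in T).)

{s2, s5, s10, s11}

s5 on 1 → {s11}.
No 1-transition from s2, s10, s11.
Union after reading 1: {s11}.
Now take the lambda-closure:
From s11 via lambda: add s2.
From s2 via lambda: add s10.
From s10 via lambda: add s5.
No new states can be added; the closed set is {s2, s5, s10, s11}.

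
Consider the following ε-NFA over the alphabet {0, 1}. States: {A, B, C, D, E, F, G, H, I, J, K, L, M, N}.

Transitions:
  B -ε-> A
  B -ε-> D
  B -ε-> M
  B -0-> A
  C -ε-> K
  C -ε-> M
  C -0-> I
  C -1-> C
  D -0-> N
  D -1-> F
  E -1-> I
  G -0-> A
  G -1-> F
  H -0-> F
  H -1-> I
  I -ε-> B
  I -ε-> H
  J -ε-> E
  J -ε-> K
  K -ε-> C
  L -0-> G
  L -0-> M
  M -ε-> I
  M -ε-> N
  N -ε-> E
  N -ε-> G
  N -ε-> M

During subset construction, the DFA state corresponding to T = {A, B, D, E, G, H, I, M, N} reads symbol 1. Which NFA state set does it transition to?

{A, B, D, E, F, G, H, I, M, N}

D on 1 → {F}.
E on 1 → {I}.
G on 1 → {F}.
H on 1 → {I}.
No 1-transition from A, B, I, M, N.
Union after reading 1: {F, I}.
Now take the ε-closure:
From I via ε: add B, H.
From B via ε: add A, D, M.
From M via ε: add N.
From N via ε: add E, G.
No new states can be added; the closed set is {A, B, D, E, F, G, H, I, M, N}.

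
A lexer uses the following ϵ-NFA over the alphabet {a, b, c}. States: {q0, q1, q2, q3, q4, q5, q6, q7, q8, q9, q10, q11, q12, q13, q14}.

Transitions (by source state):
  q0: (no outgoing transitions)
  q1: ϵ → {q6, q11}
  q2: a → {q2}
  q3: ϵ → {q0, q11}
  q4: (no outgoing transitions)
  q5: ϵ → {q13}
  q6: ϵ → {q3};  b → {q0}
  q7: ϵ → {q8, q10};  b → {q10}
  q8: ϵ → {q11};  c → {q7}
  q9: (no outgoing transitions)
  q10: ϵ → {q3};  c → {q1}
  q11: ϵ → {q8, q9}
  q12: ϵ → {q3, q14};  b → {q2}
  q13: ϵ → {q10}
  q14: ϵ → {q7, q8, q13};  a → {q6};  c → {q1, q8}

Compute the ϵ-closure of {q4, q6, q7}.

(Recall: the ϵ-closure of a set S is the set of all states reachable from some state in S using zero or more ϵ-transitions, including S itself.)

Start with {q4, q6, q7}.
From q6 via ϵ: add q3.
From q7 via ϵ: add q8, q10.
From q3 via ϵ: add q0, q11.
From q11 via ϵ: add q9.
No new states can be added; the closed set is {q0, q3, q4, q6, q7, q8, q9, q10, q11}.

{q0, q3, q4, q6, q7, q8, q9, q10, q11}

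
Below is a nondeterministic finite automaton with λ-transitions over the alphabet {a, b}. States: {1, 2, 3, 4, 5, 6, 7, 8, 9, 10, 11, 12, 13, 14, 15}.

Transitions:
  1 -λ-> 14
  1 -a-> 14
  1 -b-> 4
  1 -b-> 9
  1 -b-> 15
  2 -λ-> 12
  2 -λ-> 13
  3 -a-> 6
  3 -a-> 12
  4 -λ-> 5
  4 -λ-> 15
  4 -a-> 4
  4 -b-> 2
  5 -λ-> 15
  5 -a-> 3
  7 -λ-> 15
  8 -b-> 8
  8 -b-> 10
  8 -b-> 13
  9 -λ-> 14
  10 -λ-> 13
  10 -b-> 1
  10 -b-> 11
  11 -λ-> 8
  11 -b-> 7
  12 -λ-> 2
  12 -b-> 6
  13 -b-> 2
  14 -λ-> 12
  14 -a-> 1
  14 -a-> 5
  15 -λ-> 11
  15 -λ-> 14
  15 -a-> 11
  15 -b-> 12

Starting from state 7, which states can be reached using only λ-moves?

Start with {7}.
From 7 via λ: add 15.
From 15 via λ: add 11, 14.
From 11 via λ: add 8.
From 14 via λ: add 12.
From 12 via λ: add 2.
From 2 via λ: add 13.
No new states can be added; the closed set is {2, 7, 8, 11, 12, 13, 14, 15}.

{2, 7, 8, 11, 12, 13, 14, 15}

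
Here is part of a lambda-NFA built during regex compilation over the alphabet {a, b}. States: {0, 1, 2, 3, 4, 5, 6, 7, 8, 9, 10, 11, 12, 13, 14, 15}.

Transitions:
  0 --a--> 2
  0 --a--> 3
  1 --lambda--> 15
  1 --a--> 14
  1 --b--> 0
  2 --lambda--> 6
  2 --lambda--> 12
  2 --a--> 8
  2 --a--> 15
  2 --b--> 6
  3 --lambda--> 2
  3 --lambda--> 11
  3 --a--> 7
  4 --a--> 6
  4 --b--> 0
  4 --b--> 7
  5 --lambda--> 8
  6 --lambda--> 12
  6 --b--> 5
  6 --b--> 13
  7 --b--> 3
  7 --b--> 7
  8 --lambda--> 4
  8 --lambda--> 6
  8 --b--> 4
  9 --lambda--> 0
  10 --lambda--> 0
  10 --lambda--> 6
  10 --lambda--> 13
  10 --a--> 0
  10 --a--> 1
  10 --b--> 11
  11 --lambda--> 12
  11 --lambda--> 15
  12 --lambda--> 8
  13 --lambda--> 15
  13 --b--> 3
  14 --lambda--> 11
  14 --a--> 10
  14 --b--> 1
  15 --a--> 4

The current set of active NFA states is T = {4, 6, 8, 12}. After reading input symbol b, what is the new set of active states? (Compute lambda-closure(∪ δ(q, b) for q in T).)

{0, 4, 5, 6, 7, 8, 12, 13, 15}

4 on b → {0, 7}.
6 on b → {5, 13}.
8 on b → {4}.
No b-transition from 12.
Union after reading b: {0, 4, 5, 7, 13}.
Now take the lambda-closure:
From 5 via lambda: add 8.
From 13 via lambda: add 15.
From 8 via lambda: add 6.
From 6 via lambda: add 12.
No new states can be added; the closed set is {0, 4, 5, 6, 7, 8, 12, 13, 15}.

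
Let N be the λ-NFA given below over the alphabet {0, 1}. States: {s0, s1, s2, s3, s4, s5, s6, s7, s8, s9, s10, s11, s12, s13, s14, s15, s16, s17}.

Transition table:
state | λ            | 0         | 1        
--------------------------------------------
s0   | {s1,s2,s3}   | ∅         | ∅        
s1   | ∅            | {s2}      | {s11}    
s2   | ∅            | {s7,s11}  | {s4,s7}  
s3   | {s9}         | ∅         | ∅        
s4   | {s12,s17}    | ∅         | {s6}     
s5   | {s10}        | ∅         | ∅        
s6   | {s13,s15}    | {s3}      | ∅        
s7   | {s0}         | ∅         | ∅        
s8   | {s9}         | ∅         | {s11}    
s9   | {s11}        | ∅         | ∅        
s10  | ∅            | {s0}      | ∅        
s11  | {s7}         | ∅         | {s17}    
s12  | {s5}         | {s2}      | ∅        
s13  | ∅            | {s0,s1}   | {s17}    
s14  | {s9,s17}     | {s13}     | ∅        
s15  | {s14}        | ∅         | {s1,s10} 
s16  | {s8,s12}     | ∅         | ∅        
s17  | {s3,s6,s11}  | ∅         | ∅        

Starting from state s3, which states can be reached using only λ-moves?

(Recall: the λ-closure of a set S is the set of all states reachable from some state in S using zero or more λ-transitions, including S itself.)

{s0, s1, s2, s3, s7, s9, s11}

Start with {s3}.
From s3 via λ: add s9.
From s9 via λ: add s11.
From s11 via λ: add s7.
From s7 via λ: add s0.
From s0 via λ: add s1, s2.
No new states can be added; the closed set is {s0, s1, s2, s3, s7, s9, s11}.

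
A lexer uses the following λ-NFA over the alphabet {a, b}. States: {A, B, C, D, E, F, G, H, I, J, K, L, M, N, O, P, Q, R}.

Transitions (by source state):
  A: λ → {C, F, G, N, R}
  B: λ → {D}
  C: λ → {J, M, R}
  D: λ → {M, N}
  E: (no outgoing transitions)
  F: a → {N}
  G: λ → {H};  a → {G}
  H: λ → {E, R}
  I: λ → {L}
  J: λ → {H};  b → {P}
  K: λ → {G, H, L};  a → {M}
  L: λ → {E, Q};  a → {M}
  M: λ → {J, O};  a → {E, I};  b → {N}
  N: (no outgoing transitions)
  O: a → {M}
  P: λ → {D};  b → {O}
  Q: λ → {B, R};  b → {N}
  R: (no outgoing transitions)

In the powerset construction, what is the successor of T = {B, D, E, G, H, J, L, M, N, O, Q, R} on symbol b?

{D, E, H, J, M, N, O, P, R}

J on b → {P}.
M on b → {N}.
Q on b → {N}.
No b-transition from B, D, E, G, H, L, N, O, R.
Union after reading b: {N, P}.
Now take the λ-closure:
From P via λ: add D.
From D via λ: add M.
From M via λ: add J, O.
From J via λ: add H.
From H via λ: add E, R.
No new states can be added; the closed set is {D, E, H, J, M, N, O, P, R}.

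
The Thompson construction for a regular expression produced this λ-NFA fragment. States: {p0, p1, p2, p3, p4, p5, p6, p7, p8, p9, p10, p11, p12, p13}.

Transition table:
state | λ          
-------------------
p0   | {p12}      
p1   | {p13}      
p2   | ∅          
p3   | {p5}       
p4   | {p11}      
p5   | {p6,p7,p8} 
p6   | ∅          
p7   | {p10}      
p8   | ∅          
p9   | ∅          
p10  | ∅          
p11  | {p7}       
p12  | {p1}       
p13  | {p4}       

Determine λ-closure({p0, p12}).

Start with {p0, p12}.
From p12 via λ: add p1.
From p1 via λ: add p13.
From p13 via λ: add p4.
From p4 via λ: add p11.
From p11 via λ: add p7.
From p7 via λ: add p10.
No new states can be added; the closed set is {p0, p1, p4, p7, p10, p11, p12, p13}.

{p0, p1, p4, p7, p10, p11, p12, p13}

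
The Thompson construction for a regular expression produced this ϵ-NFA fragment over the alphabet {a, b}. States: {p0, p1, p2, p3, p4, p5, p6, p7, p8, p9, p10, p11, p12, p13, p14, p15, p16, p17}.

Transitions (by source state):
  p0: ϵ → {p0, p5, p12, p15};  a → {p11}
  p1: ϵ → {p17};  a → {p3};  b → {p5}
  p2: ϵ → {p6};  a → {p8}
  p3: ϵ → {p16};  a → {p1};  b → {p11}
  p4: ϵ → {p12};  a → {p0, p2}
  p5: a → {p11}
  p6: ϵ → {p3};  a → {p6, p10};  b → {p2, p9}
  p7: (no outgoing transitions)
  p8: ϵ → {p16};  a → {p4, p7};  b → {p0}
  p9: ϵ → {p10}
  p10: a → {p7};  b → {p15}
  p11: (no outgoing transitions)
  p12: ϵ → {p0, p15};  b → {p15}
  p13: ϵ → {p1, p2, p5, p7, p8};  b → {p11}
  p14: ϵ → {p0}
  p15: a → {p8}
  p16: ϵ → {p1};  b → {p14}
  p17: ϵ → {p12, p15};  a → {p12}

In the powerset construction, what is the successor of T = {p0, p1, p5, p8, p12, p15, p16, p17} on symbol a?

p0 on a → {p11}.
p1 on a → {p3}.
p5 on a → {p11}.
p8 on a → {p4, p7}.
p15 on a → {p8}.
p17 on a → {p12}.
No a-transition from p12, p16.
Union after reading a: {p3, p4, p7, p8, p11, p12}.
Now take the ϵ-closure:
From p3 via ϵ: add p16.
From p12 via ϵ: add p0, p15.
From p0 via ϵ: add p5.
From p16 via ϵ: add p1.
From p1 via ϵ: add p17.
No new states can be added; the closed set is {p0, p1, p3, p4, p5, p7, p8, p11, p12, p15, p16, p17}.

{p0, p1, p3, p4, p5, p7, p8, p11, p12, p15, p16, p17}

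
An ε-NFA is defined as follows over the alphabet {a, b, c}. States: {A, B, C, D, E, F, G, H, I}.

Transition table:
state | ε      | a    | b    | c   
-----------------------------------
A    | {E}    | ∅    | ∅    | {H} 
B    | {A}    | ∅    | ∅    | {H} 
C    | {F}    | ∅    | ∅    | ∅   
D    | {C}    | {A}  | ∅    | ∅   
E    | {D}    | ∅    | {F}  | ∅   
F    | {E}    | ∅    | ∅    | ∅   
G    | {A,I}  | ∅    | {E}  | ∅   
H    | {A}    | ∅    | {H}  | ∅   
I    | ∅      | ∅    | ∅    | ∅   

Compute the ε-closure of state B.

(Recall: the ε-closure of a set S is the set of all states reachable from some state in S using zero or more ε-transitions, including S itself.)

Start with {B}.
From B via ε: add A.
From A via ε: add E.
From E via ε: add D.
From D via ε: add C.
From C via ε: add F.
No new states can be added; the closed set is {A, B, C, D, E, F}.

{A, B, C, D, E, F}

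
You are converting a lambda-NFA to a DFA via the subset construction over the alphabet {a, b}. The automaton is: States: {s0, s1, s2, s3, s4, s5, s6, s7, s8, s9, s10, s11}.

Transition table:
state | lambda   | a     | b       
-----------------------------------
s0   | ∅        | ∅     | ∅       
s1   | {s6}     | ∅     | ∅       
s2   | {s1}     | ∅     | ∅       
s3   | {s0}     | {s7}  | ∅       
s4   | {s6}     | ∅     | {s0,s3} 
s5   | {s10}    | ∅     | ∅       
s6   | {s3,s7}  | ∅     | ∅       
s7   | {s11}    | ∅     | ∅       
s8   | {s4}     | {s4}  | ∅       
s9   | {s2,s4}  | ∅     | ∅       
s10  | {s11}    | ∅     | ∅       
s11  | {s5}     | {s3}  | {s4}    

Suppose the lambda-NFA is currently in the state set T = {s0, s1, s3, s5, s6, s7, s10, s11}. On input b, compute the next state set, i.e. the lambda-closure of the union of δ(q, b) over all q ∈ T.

{s0, s3, s4, s5, s6, s7, s10, s11}

s11 on b → {s4}.
No b-transition from s0, s1, s3, s5, s6, s7, s10.
Union after reading b: {s4}.
Now take the lambda-closure:
From s4 via lambda: add s6.
From s6 via lambda: add s3, s7.
From s3 via lambda: add s0.
From s7 via lambda: add s11.
From s11 via lambda: add s5.
From s5 via lambda: add s10.
No new states can be added; the closed set is {s0, s3, s4, s5, s6, s7, s10, s11}.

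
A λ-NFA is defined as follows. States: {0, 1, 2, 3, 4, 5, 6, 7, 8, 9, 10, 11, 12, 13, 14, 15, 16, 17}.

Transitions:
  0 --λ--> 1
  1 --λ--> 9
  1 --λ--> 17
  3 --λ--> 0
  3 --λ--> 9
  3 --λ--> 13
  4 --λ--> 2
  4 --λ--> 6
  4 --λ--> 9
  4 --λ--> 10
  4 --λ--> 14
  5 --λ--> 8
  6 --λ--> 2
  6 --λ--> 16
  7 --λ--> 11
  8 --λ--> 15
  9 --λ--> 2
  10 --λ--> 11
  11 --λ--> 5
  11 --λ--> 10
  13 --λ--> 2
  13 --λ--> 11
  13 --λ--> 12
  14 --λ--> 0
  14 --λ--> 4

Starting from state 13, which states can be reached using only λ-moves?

{2, 5, 8, 10, 11, 12, 13, 15}

Start with {13}.
From 13 via λ: add 2, 11, 12.
From 11 via λ: add 5, 10.
From 5 via λ: add 8.
From 8 via λ: add 15.
No new states can be added; the closed set is {2, 5, 8, 10, 11, 12, 13, 15}.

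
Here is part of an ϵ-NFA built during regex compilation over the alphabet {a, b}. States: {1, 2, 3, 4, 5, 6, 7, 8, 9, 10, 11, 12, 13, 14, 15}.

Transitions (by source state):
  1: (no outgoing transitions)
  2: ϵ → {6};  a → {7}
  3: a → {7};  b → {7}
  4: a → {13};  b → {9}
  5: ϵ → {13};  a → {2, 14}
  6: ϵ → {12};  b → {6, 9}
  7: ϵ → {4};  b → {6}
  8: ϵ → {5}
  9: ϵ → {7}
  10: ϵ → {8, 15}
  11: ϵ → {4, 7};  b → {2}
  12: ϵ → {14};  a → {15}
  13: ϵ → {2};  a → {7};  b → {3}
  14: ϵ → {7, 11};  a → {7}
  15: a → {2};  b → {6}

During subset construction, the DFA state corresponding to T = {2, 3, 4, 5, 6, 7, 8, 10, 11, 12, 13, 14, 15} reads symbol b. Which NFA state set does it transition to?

3 on b → {7}.
4 on b → {9}.
6 on b → {6, 9}.
7 on b → {6}.
11 on b → {2}.
13 on b → {3}.
15 on b → {6}.
No b-transition from 2, 5, 8, 10, 12, 14.
Union after reading b: {2, 3, 6, 7, 9}.
Now take the ϵ-closure:
From 6 via ϵ: add 12.
From 7 via ϵ: add 4.
From 12 via ϵ: add 14.
From 14 via ϵ: add 11.
No new states can be added; the closed set is {2, 3, 4, 6, 7, 9, 11, 12, 14}.

{2, 3, 4, 6, 7, 9, 11, 12, 14}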